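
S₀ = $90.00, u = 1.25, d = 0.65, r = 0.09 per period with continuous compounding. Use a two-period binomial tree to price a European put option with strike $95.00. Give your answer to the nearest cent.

$10.24

Risk-neutral probability p = (e^0.09 − 0.65)/(1.25 − 0.65) = 0.4442/0.6000 = 0.7403
Terminal stock prices: S_uu = 140.6, S_ud = 73.12, S_dd = 38.03
Terminal payoffs (K − S): max(-45.62, 0) = 0, max(21.88, 0) = 21.88, max(56.97, 0) = 56.97
Node u (S = 112.5): V_u = e^(−0.09)·[0.7403·0.0000 + 0.2597·21.8750] = 5.1922
Node d (S = 58.5): V_d = e^(−0.09)·[0.7403·21.8750 + 0.2597·56.9750] = 28.3235
Node 0 (S = 90): V_0 = e^(−0.09)·[0.7403·5.1922 + 0.2597·28.3235] = 10.2357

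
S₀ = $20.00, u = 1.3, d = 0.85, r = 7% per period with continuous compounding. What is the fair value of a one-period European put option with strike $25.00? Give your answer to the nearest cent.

$3.77

Risk-neutral probability p = (e^0.07 − 0.85)/(1.3 − 0.85) = 0.2225/0.4500 = 0.4945
Terminal stock prices: S_u = 26, S_d = 17
Terminal payoffs (K − S): max(-1, 0) = 0, max(8, 0) = 8
Node 0 (S = 20): V_0 = e^(−0.07)·[0.4945·0.0000 + 0.5055·8.0000] = 3.7709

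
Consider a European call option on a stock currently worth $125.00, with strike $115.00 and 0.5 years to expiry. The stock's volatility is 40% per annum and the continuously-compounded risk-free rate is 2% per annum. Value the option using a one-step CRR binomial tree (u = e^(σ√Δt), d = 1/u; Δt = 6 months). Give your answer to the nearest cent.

CRR parameters: u = e^(σ√Δt) = e^(0.4·√0.5) = 1.3269, d = 1/u = 0.7536
Per-period rate: rΔt = 0.02·0.5 = 0.01, so R = e^0.01 = 1.0101
Risk-neutral probability p = (e^0.01 − 0.7536)/(1.3269 − 0.7536) = 0.2564/0.5733 = 0.4473
Terminal stock prices: S_u = 165.9, S_d = 94.2
Terminal payoffs (S − K): max(50.86, 0) = 50.86, max(-20.8, 0) = 0
Node 0 (S = 125): V_0 = e^(−0.01)·[0.4473·50.8621 + 0.5527·0.0000] = 22.5237

$22.52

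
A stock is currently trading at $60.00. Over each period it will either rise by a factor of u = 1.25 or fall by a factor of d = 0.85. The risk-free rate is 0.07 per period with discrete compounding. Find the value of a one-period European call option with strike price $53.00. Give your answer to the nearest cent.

$11.31

Risk-neutral probability p = (1 + 0.07 − 0.85)/(1.25 − 0.85) = 0.2200/0.4000 = 0.5500
Terminal stock prices: S_u = 75, S_d = 51
Terminal payoffs (S − K): max(22, 0) = 22, max(-2, 0) = 0
Node 0 (S = 60): V_0 = 1/1.07·[0.5500·22.0000 + 0.4500·0.0000] = 11.3084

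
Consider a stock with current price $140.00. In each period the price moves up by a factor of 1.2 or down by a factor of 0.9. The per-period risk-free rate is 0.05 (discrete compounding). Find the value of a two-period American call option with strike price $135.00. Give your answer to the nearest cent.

$22.45

Risk-neutral probability p = (1 + 0.05 − 0.9)/(1.2 − 0.9) = 0.1500/0.3000 = 0.5000
Terminal stock prices: S_uu = 201.6, S_ud = 151.2, S_dd = 113.4
Terminal payoffs (S − K): max(66.6, 0) = 66.6, max(16.2, 0) = 16.2, max(-21.6, 0) = 0
Node u (S = 168): continuation = 1/1.05·[0.5000·66.6000 + 0.5000·16.2000] = 39.4286; exercise value = 33.0000 ≤ continuation, so V_u = 39.4286
Node d (S = 126): continuation = 1/1.05·[0.5000·16.2000 + 0.5000·0.0000] = 7.7143; exercise value = 0.0000 ≤ continuation, so V_d = 7.7143
Node 0 (S = 140): continuation = 1/1.05·[0.5000·39.4286 + 0.5000·7.7143] = 22.4490; exercise value = 5.0000 ≤ continuation, so V_0 = 22.4490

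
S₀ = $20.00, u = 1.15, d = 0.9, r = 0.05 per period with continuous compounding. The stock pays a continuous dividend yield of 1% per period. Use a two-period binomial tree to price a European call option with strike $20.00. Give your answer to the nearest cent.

$2.16

Per-period risk-free factor R = e^0.05 = 1.0513; dividend-adjusted growth = e^(0.05−0.01) = 1.0408.
Risk-neutral probability p = (1.0408 − 0.9)/(1.15 − 0.9) = 0.1408/0.2500 = 0.5632
Terminal stock prices: S_uu = 26.45, S_ud = 20.7, S_dd = 16.2
Terminal payoffs (S − K): max(6.45, 0) = 6.45, max(0.7, 0) = 0.7, max(-3.8, 0) = 0
Node u (S = 23): V_u = e^(−0.05)·[0.5632·6.4500 + 0.4368·0.7000] = 3.7466
Node d (S = 18): V_d = e^(−0.05)·[0.5632·0.7000 + 0.4368·0.0000] = 0.3750
Node 0 (S = 20): V_0 = e^(−0.05)·[0.5632·3.7466 + 0.4368·0.3750] = 2.1631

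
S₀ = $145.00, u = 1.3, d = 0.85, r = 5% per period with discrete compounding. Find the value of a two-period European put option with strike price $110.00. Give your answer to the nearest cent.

$1.47

Risk-neutral probability p = (1 + 0.05 − 0.85)/(1.3 − 0.85) = 0.2000/0.4500 = 0.4444
Terminal stock prices: S_uu = 245.1, S_ud = 160.2, S_dd = 104.8
Terminal payoffs (K − S): max(-135.1, 0) = 0, max(-50.22, 0) = 0, max(5.238, 0) = 5.238
Node u (S = 188.5): V_u = 1/1.05·[0.4444·0.0000 + 0.5556·0.0000] = 0.0000
Node d (S = 123.2): V_d = 1/1.05·[0.4444·0.0000 + 0.5556·5.2375] = 2.7712
Node 0 (S = 145): V_0 = 1/1.05·[0.4444·0.0000 + 0.5556·2.7712] = 1.4662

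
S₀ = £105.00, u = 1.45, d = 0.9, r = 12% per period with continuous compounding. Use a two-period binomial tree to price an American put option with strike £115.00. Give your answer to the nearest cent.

Risk-neutral probability p = (e^0.12 − 0.9)/(1.45 − 0.9) = 0.2275/0.5500 = 0.4136
Terminal stock prices: S_uu = 220.8, S_ud = 137, S_dd = 85.05
Terminal payoffs (K − S): max(-105.8, 0) = 0, max(-22.03, 0) = 0, max(29.95, 0) = 29.95
Node u (S = 152.2): continuation = e^(−0.12)·[0.4136·0.0000 + 0.5864·0.0000] = 0.0000; exercise value = 0.0000 ≤ continuation, so V_u = 0.0000
Node d (S = 94.5): continuation = e^(−0.12)·[0.4136·0.0000 + 0.5864·29.9500] = 15.5759; exercise value = 20.5000 > continuation, so V_d = 20.5000 (exercise)
Node 0 (S = 105): continuation = e^(−0.12)·[0.4136·0.0000 + 0.5864·20.5000] = 10.6613; exercise value = 10.0000 ≤ continuation, so V_0 = 10.6613

£10.66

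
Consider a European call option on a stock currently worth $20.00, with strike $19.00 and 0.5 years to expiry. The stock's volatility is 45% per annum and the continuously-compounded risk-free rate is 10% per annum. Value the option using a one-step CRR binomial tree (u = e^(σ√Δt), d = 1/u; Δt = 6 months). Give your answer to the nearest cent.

CRR parameters: u = e^(σ√Δt) = e^(0.45·√0.5) = 1.3746, d = 1/u = 0.7275
Per-period rate: rΔt = 0.1·0.5 = 0.05, so R = e^0.05 = 1.0513
Risk-neutral probability p = (e^0.05 − 0.7275)/(1.3746 − 0.7275) = 0.3238/0.6472 = 0.5003
Terminal stock prices: S_u = 27.49, S_d = 14.55
Terminal payoffs (S − K): max(8.493, 0) = 8.493, max(-4.451, 0) = 0
Node 0 (S = 20): V_0 = e^(−0.05)·[0.5003·8.4930 + 0.4997·0.0000] = 4.0421

$4.04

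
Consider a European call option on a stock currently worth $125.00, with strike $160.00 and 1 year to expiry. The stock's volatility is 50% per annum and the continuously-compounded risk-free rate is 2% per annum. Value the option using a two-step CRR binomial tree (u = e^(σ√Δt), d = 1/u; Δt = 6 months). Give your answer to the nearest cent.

CRR parameters: u = e^(σ√Δt) = e^(0.5·√0.5) = 1.4241, d = 1/u = 0.7022
Per-period rate: rΔt = 0.02·0.5 = 0.01, so R = e^0.01 = 1.0101
Risk-neutral probability p = (e^0.01 − 0.7022)/(1.4241 − 0.7022) = 0.3079/0.7219 = 0.4264
Terminal stock prices: S_uu = 253.5, S_ud = 125, S_dd = 61.63
Terminal payoffs (S − K): max(93.51, 0) = 93.51, max(-35, 0) = 0, max(-98.37, 0) = 0
Node u (S = 178): V_u = e^(−0.01)·[0.4264·93.5144 + 0.5736·0.0000] = 39.4817
Node d (S = 87.77): V_d = e^(−0.01)·[0.4264·0.0000 + 0.5736·0.0000] = 0.0000
Node 0 (S = 125): V_0 = e^(−0.01)·[0.4264·39.4817 + 0.5736·0.0000] = 16.6691

$16.67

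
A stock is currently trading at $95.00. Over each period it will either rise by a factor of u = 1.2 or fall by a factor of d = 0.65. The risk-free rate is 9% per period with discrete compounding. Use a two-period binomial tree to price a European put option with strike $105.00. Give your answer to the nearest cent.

Risk-neutral probability p = (1 + 0.09 − 0.65)/(1.2 − 0.65) = 0.4400/0.5500 = 0.8000
Terminal stock prices: S_uu = 136.8, S_ud = 74.1, S_dd = 40.14
Terminal payoffs (K − S): max(-31.8, 0) = 0, max(30.9, 0) = 30.9, max(64.86, 0) = 64.86
Node u (S = 114): V_u = 1/1.09·[0.8000·0.0000 + 0.2000·30.9000] = 5.6697
Node d (S = 61.75): V_d = 1/1.09·[0.8000·30.9000 + 0.2000·64.8625] = 34.5803
Node 0 (S = 95): V_0 = 1/1.09·[0.8000·5.6697 + 0.2000·34.5803] = 10.5063

$10.51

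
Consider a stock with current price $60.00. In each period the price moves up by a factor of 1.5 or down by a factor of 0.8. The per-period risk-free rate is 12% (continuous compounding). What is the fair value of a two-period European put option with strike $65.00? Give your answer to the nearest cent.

Risk-neutral probability p = (e^0.12 − 0.8)/(1.5 − 0.8) = 0.3275/0.7000 = 0.4679
Terminal stock prices: S_uu = 135, S_ud = 72, S_dd = 38.4
Terminal payoffs (K − S): max(-70, 0) = 0, max(-7, 0) = 0, max(26.6, 0) = 26.6
Node u (S = 90): V_u = e^(−0.12)·[0.4679·0.0000 + 0.5321·0.0000] = 0.0000
Node d (S = 48): V_d = e^(−0.12)·[0.4679·0.0000 + 0.5321·26.6000] = 12.5545
Node 0 (S = 60): V_0 = e^(−0.12)·[0.4679·0.0000 + 0.5321·12.5545] = 5.9254

$5.93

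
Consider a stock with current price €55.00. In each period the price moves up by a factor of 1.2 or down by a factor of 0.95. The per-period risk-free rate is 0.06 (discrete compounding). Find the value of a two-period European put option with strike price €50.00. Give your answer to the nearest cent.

Risk-neutral probability p = (1 + 0.06 − 0.95)/(1.2 − 0.95) = 0.1100/0.2500 = 0.4400
Terminal stock prices: S_uu = 79.2, S_ud = 62.7, S_dd = 49.64
Terminal payoffs (K − S): max(-29.2, 0) = 0, max(-12.7, 0) = 0, max(0.3625, 0) = 0.3625
Node u (S = 66): V_u = 1/1.06·[0.4400·0.0000 + 0.5600·0.0000] = 0.0000
Node d (S = 52.25): V_d = 1/1.06·[0.4400·0.0000 + 0.5600·0.3625] = 0.1915
Node 0 (S = 55): V_0 = 1/1.06·[0.4400·0.0000 + 0.5600·0.1915] = 0.1012

€0.10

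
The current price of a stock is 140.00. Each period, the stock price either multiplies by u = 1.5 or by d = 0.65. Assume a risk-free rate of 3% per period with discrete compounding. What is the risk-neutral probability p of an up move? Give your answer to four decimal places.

Risk-neutral probability p = (1 + 0.03 − 0.65)/(1.5 − 0.65) = 0.3800/0.8500 = 0.4471

p = 0.4471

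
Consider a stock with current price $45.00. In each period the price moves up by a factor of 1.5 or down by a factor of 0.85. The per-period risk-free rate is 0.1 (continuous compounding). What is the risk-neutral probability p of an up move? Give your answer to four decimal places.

Risk-neutral probability p = (e^0.1 − 0.85)/(1.5 − 0.85) = 0.2552/0.6500 = 0.3926

p = 0.3926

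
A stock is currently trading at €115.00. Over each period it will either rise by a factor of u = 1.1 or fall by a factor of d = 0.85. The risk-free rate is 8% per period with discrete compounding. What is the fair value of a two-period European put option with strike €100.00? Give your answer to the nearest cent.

€0.09

Risk-neutral probability p = (1 + 0.08 − 0.85)/(1.1 − 0.85) = 0.2300/0.2500 = 0.9200
Terminal stock prices: S_uu = 139.2, S_ud = 107.5, S_dd = 83.09
Terminal payoffs (K − S): max(-39.15, 0) = 0, max(-7.525, 0) = 0, max(16.91, 0) = 16.91
Node u (S = 126.5): V_u = 1/1.08·[0.9200·0.0000 + 0.0800·0.0000] = 0.0000
Node d (S = 97.75): V_d = 1/1.08·[0.9200·0.0000 + 0.0800·16.9125] = 1.2528
Node 0 (S = 115): V_0 = 1/1.08·[0.9200·0.0000 + 0.0800·1.2528] = 0.0928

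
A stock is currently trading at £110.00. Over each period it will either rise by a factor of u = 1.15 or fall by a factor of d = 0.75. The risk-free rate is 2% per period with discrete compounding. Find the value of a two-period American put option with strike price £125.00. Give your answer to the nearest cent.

Risk-neutral probability p = (1 + 0.02 − 0.75)/(1.15 − 0.75) = 0.2700/0.4000 = 0.6750
Terminal stock prices: S_uu = 145.5, S_ud = 94.87, S_dd = 61.88
Terminal payoffs (K − S): max(-20.47, 0) = 0, max(30.13, 0) = 30.13, max(63.12, 0) = 63.12
Node u (S = 126.5): continuation = 1/1.02·[0.6750·0.0000 + 0.3250·30.1250] = 9.5987; exercise value = 0.0000 ≤ continuation, so V_u = 9.5987
Node d (S = 82.5): continuation = 1/1.02·[0.6750·30.1250 + 0.3250·63.1250] = 40.0490; exercise value = 42.5000 > continuation, so V_d = 42.5000 (exercise)
Node 0 (S = 110): continuation = 1/1.02·[0.6750·9.5987 + 0.3250·42.5000] = 19.8937; exercise value = 15.0000 ≤ continuation, so V_0 = 19.8937

£19.89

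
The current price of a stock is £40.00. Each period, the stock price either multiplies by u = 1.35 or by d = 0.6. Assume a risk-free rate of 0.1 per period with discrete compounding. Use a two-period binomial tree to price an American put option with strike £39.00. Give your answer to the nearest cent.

Risk-neutral probability p = (1 + 0.1 − 0.6)/(1.35 − 0.6) = 0.5000/0.7500 = 0.6667
Terminal stock prices: S_uu = 72.9, S_ud = 32.4, S_dd = 14.4
Terminal payoffs (K − S): max(-33.9, 0) = 0, max(6.6, 0) = 6.6, max(24.6, 0) = 24.6
Node u (S = 54): continuation = 1/1.1·[0.6667·0.0000 + 0.3333·6.6000] = 2.0000; exercise value = 0.0000 ≤ continuation, so V_u = 2.0000
Node d (S = 24): continuation = 1/1.1·[0.6667·6.6000 + 0.3333·24.6000] = 11.4545; exercise value = 15.0000 > continuation, so V_d = 15.0000 (exercise)
Node 0 (S = 40): continuation = 1/1.1·[0.6667·2.0000 + 0.3333·15.0000] = 5.7576; exercise value = 0.0000 ≤ continuation, so V_0 = 5.7576

£5.76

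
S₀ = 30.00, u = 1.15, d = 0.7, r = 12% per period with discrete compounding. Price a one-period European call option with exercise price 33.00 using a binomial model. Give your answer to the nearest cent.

1.25

Risk-neutral probability p = (1 + 0.12 − 0.7)/(1.15 − 0.7) = 0.4200/0.4500 = 0.9333
Terminal stock prices: S_u = 34.5, S_d = 21
Terminal payoffs (S − K): max(1.5, 0) = 1.5, max(-12, 0) = 0
Node 0 (S = 30): V_0 = 1/1.12·[0.9333·1.5000 + 0.0667·0.0000] = 1.2500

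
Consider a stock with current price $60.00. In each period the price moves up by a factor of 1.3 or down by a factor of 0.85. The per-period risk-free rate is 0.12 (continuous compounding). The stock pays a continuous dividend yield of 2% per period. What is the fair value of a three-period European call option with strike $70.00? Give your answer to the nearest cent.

$12.58

Per-period risk-free factor R = e^0.12 = 1.1275; dividend-adjusted growth = e^(0.12−0.02) = 1.1052.
Risk-neutral probability p = (1.1052 − 0.85)/(1.3 − 0.85) = 0.2552/0.4500 = 0.5670
Terminal stock prices: S_uuu = 131.8, S_uud = 86.19, S_udd = 56.35, S_ddd = 36.85
Terminal payoffs (S − K): max(61.82, 0) = 61.82, max(16.19, 0) = 16.19, max(-13.65, 0) = 0, max(-33.15, 0) = 0
Node uu (S = 101.4): V_uu = e^(−0.12)·[0.5670·61.8200 + 0.4330·16.1900] = 37.3077
Node ud (S = 66.3): V_ud = e^(−0.12)·[0.5670·16.1900 + 0.4330·0.0000] = 8.1424
Node dd (S = 43.35): V_dd = e^(−0.12)·[0.5670·0.0000 + 0.4330·0.0000] = 0.0000
Node u (S = 78): V_u = e^(−0.12)·[0.5670·37.3077 + 0.4330·8.1424] = 21.8896
Node d (S = 51): V_d = e^(−0.12)·[0.5670·8.1424 + 0.4330·0.0000] = 4.0950
Node 0 (S = 60): V_0 = e^(−0.12)·[0.5670·21.8896 + 0.4330·4.0950] = 12.5813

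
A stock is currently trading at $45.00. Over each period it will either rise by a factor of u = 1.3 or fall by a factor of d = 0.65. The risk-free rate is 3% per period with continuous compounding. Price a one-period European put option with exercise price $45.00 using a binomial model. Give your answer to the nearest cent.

$6.34

Risk-neutral probability p = (e^0.03 − 0.65)/(1.3 − 0.65) = 0.3805/0.6500 = 0.5853
Terminal stock prices: S_u = 58.5, S_d = 29.25
Terminal payoffs (K − S): max(-13.5, 0) = 0, max(15.75, 0) = 15.75
Node 0 (S = 45): V_0 = e^(−0.03)·[0.5853·0.0000 + 0.4147·15.7500] = 6.3383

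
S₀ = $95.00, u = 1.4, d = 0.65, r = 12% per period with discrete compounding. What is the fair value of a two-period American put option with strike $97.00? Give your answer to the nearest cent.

$13.72

Risk-neutral probability p = (1 + 0.12 − 0.65)/(1.4 − 0.65) = 0.4700/0.7500 = 0.6267
Terminal stock prices: S_uu = 186.2, S_ud = 86.45, S_dd = 40.14
Terminal payoffs (K − S): max(-89.2, 0) = 0, max(10.55, 0) = 10.55, max(56.86, 0) = 56.86
Node u (S = 133): continuation = 1/1.12·[0.6267·0.0000 + 0.3733·10.5500] = 3.5167; exercise value = 0.0000 ≤ continuation, so V_u = 3.5167
Node d (S = 61.75): continuation = 1/1.12·[0.6267·10.5500 + 0.3733·56.8625] = 24.8571; exercise value = 35.2500 > continuation, so V_d = 35.2500 (exercise)
Node 0 (S = 95): continuation = 1/1.12·[0.6267·3.5167 + 0.3733·35.2500] = 13.7177; exercise value = 2.0000 ≤ continuation, so V_0 = 13.7177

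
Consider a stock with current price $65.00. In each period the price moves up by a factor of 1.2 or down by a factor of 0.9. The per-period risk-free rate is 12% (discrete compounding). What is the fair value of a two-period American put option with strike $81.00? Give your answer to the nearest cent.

Risk-neutral probability p = (1 + 0.12 − 0.9)/(1.2 − 0.9) = 0.2200/0.3000 = 0.7333
Terminal stock prices: S_uu = 93.6, S_ud = 70.2, S_dd = 52.65
Terminal payoffs (K − S): max(-12.6, 0) = 0, max(10.8, 0) = 10.8, max(28.35, 0) = 28.35
Node u (S = 78): continuation = 1/1.12·[0.7333·0.0000 + 0.2667·10.8000] = 2.5714; exercise value = 3.0000 > continuation, so V_u = 3.0000 (exercise)
Node d (S = 58.5): continuation = 1/1.12·[0.7333·10.8000 + 0.2667·28.3500] = 13.8214; exercise value = 22.5000 > continuation, so V_d = 22.5000 (exercise)
Node 0 (S = 65): continuation = 1/1.12·[0.7333·3.0000 + 0.2667·22.5000] = 7.3214; exercise value = 16.0000 > continuation, so V_0 = 16.0000 (exercise)

$16.00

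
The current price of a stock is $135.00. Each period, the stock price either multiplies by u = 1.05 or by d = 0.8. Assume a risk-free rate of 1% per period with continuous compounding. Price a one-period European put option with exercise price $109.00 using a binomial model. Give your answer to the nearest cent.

$0.16

Risk-neutral probability p = (e^0.01 − 0.8)/(1.05 − 0.8) = 0.2101/0.2500 = 0.8402
Terminal stock prices: S_u = 141.8, S_d = 108
Terminal payoffs (K − S): max(-32.75, 0) = 0, max(1, 0) = 1
Node 0 (S = 135): V_0 = e^(−0.01)·[0.8402·0.0000 + 0.1598·1.0000] = 0.1582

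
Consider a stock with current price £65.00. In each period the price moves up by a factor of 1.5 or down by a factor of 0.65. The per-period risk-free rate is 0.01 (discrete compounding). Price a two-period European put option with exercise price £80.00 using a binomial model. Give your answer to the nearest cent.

£25.07

Risk-neutral probability p = (1 + 0.01 − 0.65)/(1.5 − 0.65) = 0.3600/0.8500 = 0.4235
Terminal stock prices: S_uu = 146.2, S_ud = 63.38, S_dd = 27.46
Terminal payoffs (K − S): max(-66.25, 0) = 0, max(16.62, 0) = 16.62, max(52.54, 0) = 52.54
Node u (S = 97.5): V_u = 1/1.01·[0.4235·0.0000 + 0.5765·16.6250] = 9.4889
Node d (S = 42.25): V_d = 1/1.01·[0.4235·16.6250 + 0.5765·52.5375] = 36.9579
Node 0 (S = 65): V_0 = 1/1.01·[0.4235·9.4889 + 0.5765·36.9579] = 25.0733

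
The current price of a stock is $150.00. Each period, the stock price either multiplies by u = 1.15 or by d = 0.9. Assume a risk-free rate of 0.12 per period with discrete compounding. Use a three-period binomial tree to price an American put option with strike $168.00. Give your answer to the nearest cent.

Risk-neutral probability p = (1 + 0.12 − 0.9)/(1.15 − 0.9) = 0.2200/0.2500 = 0.8800
Terminal stock prices: S_uuu = 228.1, S_uud = 178.5, S_udd = 139.7, S_ddd = 109.4
Terminal payoffs (K − S): max(-60.13, 0) = 0, max(-10.54, 0) = 0, max(28.27, 0) = 28.27, max(58.65, 0) = 58.65
Node uu (S = 198.4): continuation = 1/1.12·[0.8800·0.0000 + 0.1200·0.0000] = 0.0000; exercise value = 0.0000 ≤ continuation, so V_uu = 0.0000
Node ud (S = 155.2): continuation = 1/1.12·[0.8800·0.0000 + 0.1200·28.2750] = 3.0295; exercise value = 12.7500 > continuation, so V_ud = 12.7500 (exercise)
Node dd (S = 121.5): continuation = 1/1.12·[0.8800·28.2750 + 0.1200·58.6500] = 28.5000; exercise value = 46.5000 > continuation, so V_dd = 46.5000 (exercise)
Node u (S = 172.5): continuation = 1/1.12·[0.8800·0.0000 + 0.1200·12.7500] = 1.3661; exercise value = 0.0000 ≤ continuation, so V_u = 1.3661
Node d (S = 135): continuation = 1/1.12·[0.8800·12.7500 + 0.1200·46.5000] = 15.0000; exercise value = 33.0000 > continuation, so V_d = 33.0000 (exercise)
Node 0 (S = 150): continuation = 1/1.12·[0.8800·1.3661 + 0.1200·33.0000] = 4.6091; exercise value = 18.0000 > continuation, so V_0 = 18.0000 (exercise)

$18.00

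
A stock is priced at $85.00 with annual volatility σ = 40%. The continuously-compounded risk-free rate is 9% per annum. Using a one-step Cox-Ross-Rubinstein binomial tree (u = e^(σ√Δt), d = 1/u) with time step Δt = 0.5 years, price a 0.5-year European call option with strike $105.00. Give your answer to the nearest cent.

CRR parameters: u = e^(σ√Δt) = e^(0.4·√0.5) = 1.3269, d = 1/u = 0.7536
Per-period rate: rΔt = 0.09·0.5 = 0.045, so R = e^0.045 = 1.0460
Risk-neutral probability p = (e^0.045 − 0.7536)/(1.3269 − 0.7536) = 0.2924/0.5733 = 0.5100
Terminal stock prices: S_u = 112.8, S_d = 64.06
Terminal payoffs (S − K): max(7.786, 0) = 7.786, max(-40.94, 0) = 0
Node 0 (S = 85): V_0 = e^(−0.045)·[0.5100·7.7862 + 0.4900·0.0000] = 3.7966

$3.80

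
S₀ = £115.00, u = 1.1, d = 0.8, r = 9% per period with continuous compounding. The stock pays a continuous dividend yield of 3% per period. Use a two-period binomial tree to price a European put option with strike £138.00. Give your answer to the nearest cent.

£7.70

Per-period risk-free factor R = e^0.09 = 1.0942; dividend-adjusted growth = e^(0.09−0.03) = 1.0618.
Risk-neutral probability p = (1.0618 − 0.8)/(1.1 − 0.8) = 0.2618/0.3000 = 0.8728
Terminal stock prices: S_uu = 139.2, S_ud = 101.2, S_dd = 73.6
Terminal payoffs (K − S): max(-1.15, 0) = 0, max(36.8, 0) = 36.8, max(64.4, 0) = 64.4
Node u (S = 126.5): V_u = e^(−0.09)·[0.8728·0.0000 + 0.1272·36.8000] = 4.2785
Node d (S = 92): V_d = e^(−0.09)·[0.8728·36.8000 + 0.1272·64.4000] = 36.8415
Node 0 (S = 115): V_0 = e^(−0.09)·[0.8728·4.2785 + 0.1272·36.8415] = 7.6961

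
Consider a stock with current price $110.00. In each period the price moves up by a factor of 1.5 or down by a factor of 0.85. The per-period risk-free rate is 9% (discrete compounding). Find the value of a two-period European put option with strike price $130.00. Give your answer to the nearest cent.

$16.92

Risk-neutral probability p = (1 + 0.09 − 0.85)/(1.5 − 0.85) = 0.2400/0.6500 = 0.3692
Terminal stock prices: S_uu = 247.5, S_ud = 140.2, S_dd = 79.47
Terminal payoffs (K − S): max(-117.5, 0) = 0, max(-10.25, 0) = 0, max(50.53, 0) = 50.53
Node u (S = 165): V_u = 1/1.09·[0.3692·0.0000 + 0.6308·0.0000] = 0.0000
Node d (S = 93.5): V_d = 1/1.09·[0.3692·0.0000 + 0.6308·50.5250] = 29.2382
Node 0 (S = 110): V_0 = 1/1.09·[0.3692·0.0000 + 0.6308·29.2382] = 16.9198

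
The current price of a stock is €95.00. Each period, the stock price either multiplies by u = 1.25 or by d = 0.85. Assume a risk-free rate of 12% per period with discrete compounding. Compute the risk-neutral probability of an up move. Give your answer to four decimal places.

p = 0.6750

Risk-neutral probability p = (1 + 0.12 − 0.85)/(1.25 − 0.85) = 0.2700/0.4000 = 0.6750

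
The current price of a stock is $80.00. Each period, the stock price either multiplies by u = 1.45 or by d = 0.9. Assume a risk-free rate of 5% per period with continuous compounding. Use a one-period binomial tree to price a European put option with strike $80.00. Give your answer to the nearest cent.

$5.52

Risk-neutral probability p = (e^0.05 − 0.9)/(1.45 − 0.9) = 0.1513/0.5500 = 0.2750
Terminal stock prices: S_u = 116, S_d = 72
Terminal payoffs (K − S): max(-36, 0) = 0, max(8, 0) = 8
Node 0 (S = 80): V_0 = e^(−0.05)·[0.2750·0.0000 + 0.7250·8.0000] = 5.5168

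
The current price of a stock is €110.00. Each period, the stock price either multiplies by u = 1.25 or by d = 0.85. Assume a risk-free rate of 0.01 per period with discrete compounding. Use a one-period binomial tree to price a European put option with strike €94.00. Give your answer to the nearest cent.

Risk-neutral probability p = (1 + 0.01 − 0.85)/(1.25 − 0.85) = 0.1600/0.4000 = 0.4000
Terminal stock prices: S_u = 137.5, S_d = 93.5
Terminal payoffs (K − S): max(-43.5, 0) = 0, max(0.5, 0) = 0.5
Node 0 (S = 110): V_0 = 1/1.01·[0.4000·0.0000 + 0.6000·0.5000] = 0.2970

€0.30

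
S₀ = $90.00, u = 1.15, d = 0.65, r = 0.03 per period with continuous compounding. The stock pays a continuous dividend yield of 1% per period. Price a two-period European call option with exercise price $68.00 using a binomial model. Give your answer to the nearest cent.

Per-period risk-free factor R = e^0.03 = 1.0305; dividend-adjusted growth = e^(0.03−0.01) = 1.0202.
Risk-neutral probability p = (1.0202 − 0.65)/(1.15 − 0.65) = 0.3702/0.5000 = 0.7404
Terminal stock prices: S_uu = 119, S_ud = 67.27, S_dd = 38.03
Terminal payoffs (S − K): max(51.02, 0) = 51.02, max(-0.725, 0) = 0, max(-29.97, 0) = 0
Node u (S = 103.5): V_u = e^(−0.03)·[0.7404·51.0250 + 0.2596·0.0000] = 36.6625
Node d (S = 58.5): V_d = e^(−0.03)·[0.7404·0.0000 + 0.2596·0.0000] = 0.0000
Node 0 (S = 90): V_0 = e^(−0.03)·[0.7404·36.6625 + 0.2596·0.0000] = 26.3428

$26.34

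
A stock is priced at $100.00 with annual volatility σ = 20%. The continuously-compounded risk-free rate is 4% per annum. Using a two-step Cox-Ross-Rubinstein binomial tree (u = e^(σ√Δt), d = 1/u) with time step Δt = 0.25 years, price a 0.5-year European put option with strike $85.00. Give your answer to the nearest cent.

$0.69

CRR parameters: u = e^(σ√Δt) = e^(0.2·√0.25) = 1.1052, d = 1/u = 0.9048
Per-period rate: rΔt = 0.04·0.25 = 0.01, so R = e^0.01 = 1.0101
Risk-neutral probability p = (e^0.01 − 0.9048)/(1.1052 − 0.9048) = 0.1052/0.2003 = 0.5252
Terminal stock prices: S_uu = 122.1, S_ud = 100, S_dd = 81.87
Terminal payoffs (K − S): max(-37.14, 0) = 0, max(-15, 0) = 0, max(3.127, 0) = 3.127
Node u (S = 110.5): V_u = e^(−0.01)·[0.5252·0.0000 + 0.4748·0.0000] = 0.0000
Node d (S = 90.48): V_d = e^(−0.01)·[0.5252·0.0000 + 0.4748·3.1269] = 1.4699
Node 0 (S = 100): V_0 = e^(−0.01)·[0.5252·0.0000 + 0.4748·1.4699] = 0.6910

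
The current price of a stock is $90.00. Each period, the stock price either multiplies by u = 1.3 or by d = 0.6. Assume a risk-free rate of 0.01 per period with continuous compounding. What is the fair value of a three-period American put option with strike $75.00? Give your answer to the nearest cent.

$13.58

Risk-neutral probability p = (e^0.01 − 0.6)/(1.3 − 0.6) = 0.4101/0.7000 = 0.5858
Terminal stock prices: S_uuu = 197.7, S_uud = 91.26, S_udd = 42.12, S_ddd = 19.44
Terminal payoffs (K − S): max(-122.7, 0) = 0, max(-16.26, 0) = 0, max(32.88, 0) = 32.88, max(55.56, 0) = 55.56
Node uu (S = 152.1): continuation = e^(−0.01)·[0.5858·0.0000 + 0.4142·0.0000] = 0.0000; exercise value = 0.0000 ≤ continuation, so V_uu = 0.0000
Node ud (S = 70.2): continuation = e^(−0.01)·[0.5858·0.0000 + 0.4142·32.8800] = 13.4838; exercise value = 4.8000 ≤ continuation, so V_ud = 13.4838
Node dd (S = 32.4): continuation = e^(−0.01)·[0.5858·32.8800 + 0.4142·55.5600] = 41.8537; exercise value = 42.6000 > continuation, so V_dd = 42.6000 (exercise)
Node u (S = 117): continuation = e^(−0.01)·[0.5858·0.0000 + 0.4142·13.4838] = 5.5296; exercise value = 0.0000 ≤ continuation, so V_u = 5.5296
Node d (S = 54): continuation = e^(−0.01)·[0.5858·13.4838 + 0.4142·42.6000] = 25.2900; exercise value = 21.0000 ≤ continuation, so V_d = 25.2900
Node 0 (S = 90): continuation = e^(−0.01)·[0.5858·5.5296 + 0.4142·25.2900] = 13.5782; exercise value = 0.0000 ≤ continuation, so V_0 = 13.5782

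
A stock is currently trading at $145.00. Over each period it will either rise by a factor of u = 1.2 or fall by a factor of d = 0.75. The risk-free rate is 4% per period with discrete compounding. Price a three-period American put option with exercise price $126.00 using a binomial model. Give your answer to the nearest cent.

Risk-neutral probability p = (1 + 0.04 − 0.75)/(1.2 − 0.75) = 0.2900/0.4500 = 0.6444
Terminal stock prices: S_uuu = 250.6, S_uud = 156.6, S_udd = 97.88, S_ddd = 61.17
Terminal payoffs (K − S): max(-124.6, 0) = 0, max(-30.6, 0) = 0, max(28.12, 0) = 28.12, max(64.83, 0) = 64.83
Node uu (S = 208.8): continuation = 1/1.04·[0.6444·0.0000 + 0.3556·0.0000] = 0.0000; exercise value = 0.0000 ≤ continuation, so V_uu = 0.0000
Node ud (S = 130.5): continuation = 1/1.04·[0.6444·0.0000 + 0.3556·28.1250] = 9.6154; exercise value = 0.0000 ≤ continuation, so V_ud = 9.6154
Node dd (S = 81.56): continuation = 1/1.04·[0.6444·28.1250 + 0.3556·64.8281] = 39.5913; exercise value = 44.4375 > continuation, so V_dd = 44.4375 (exercise)
Node u (S = 174): continuation = 1/1.04·[0.6444·0.0000 + 0.3556·9.6154] = 3.2873; exercise value = 0.0000 ≤ continuation, so V_u = 3.2873
Node d (S = 108.8): continuation = 1/1.04·[0.6444·9.6154 + 0.3556·44.4375] = 21.1506; exercise value = 17.2500 ≤ continuation, so V_d = 21.1506
Node 0 (S = 145): continuation = 1/1.04·[0.6444·3.2873 + 0.3556·21.1506] = 9.2680; exercise value = 0.0000 ≤ continuation, so V_0 = 9.2680

$9.27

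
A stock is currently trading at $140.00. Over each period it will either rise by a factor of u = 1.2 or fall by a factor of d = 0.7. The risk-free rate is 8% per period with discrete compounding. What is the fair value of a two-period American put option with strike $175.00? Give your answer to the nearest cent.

Risk-neutral probability p = (1 + 0.08 − 0.7)/(1.2 − 0.7) = 0.3800/0.5000 = 0.7600
Terminal stock prices: S_uu = 201.6, S_ud = 117.6, S_dd = 68.6
Terminal payoffs (K − S): max(-26.6, 0) = 0, max(57.4, 0) = 57.4, max(106.4, 0) = 106.4
Node u (S = 168): continuation = 1/1.08·[0.7600·0.0000 + 0.2400·57.4000] = 12.7556; exercise value = 7.0000 ≤ continuation, so V_u = 12.7556
Node d (S = 98): continuation = 1/1.08·[0.7600·57.4000 + 0.2400·106.4000] = 64.0370; exercise value = 77.0000 > continuation, so V_d = 77.0000 (exercise)
Node 0 (S = 140): continuation = 1/1.08·[0.7600·12.7556 + 0.2400·77.0000] = 26.0872; exercise value = 35.0000 > continuation, so V_0 = 35.0000 (exercise)

$35.00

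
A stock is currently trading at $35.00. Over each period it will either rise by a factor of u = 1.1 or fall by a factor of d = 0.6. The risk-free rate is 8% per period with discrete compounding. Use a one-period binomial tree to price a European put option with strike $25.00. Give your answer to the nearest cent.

$0.15

Risk-neutral probability p = (1 + 0.08 − 0.6)/(1.1 − 0.6) = 0.4800/0.5000 = 0.9600
Terminal stock prices: S_u = 38.5, S_d = 21
Terminal payoffs (K − S): max(-13.5, 0) = 0, max(4, 0) = 4
Node 0 (S = 35): V_0 = 1/1.08·[0.9600·0.0000 + 0.0400·4.0000] = 0.1481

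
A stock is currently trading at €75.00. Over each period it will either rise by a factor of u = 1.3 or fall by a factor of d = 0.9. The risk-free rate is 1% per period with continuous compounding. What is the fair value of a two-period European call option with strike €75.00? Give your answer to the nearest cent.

€8.82

Risk-neutral probability p = (e^0.01 − 0.9)/(1.3 − 0.9) = 0.1101/0.4000 = 0.2751
Terminal stock prices: S_uu = 126.8, S_ud = 87.75, S_dd = 60.75
Terminal payoffs (S − K): max(51.75, 0) = 51.75, max(12.75, 0) = 12.75, max(-14.25, 0) = 0
Node u (S = 97.5): V_u = e^(−0.01)·[0.2751·51.7500 + 0.7249·12.7500] = 23.2463
Node d (S = 67.5): V_d = e^(−0.01)·[0.2751·12.7500 + 0.7249·0.0000] = 3.4729
Node 0 (S = 75): V_0 = e^(−0.01)·[0.2751·23.2463 + 0.7249·3.4729] = 8.8244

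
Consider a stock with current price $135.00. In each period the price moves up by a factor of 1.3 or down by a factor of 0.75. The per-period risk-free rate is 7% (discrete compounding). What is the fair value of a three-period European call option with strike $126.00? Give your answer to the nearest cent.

Risk-neutral probability p = (1 + 0.07 − 0.75)/(1.3 − 0.75) = 0.3200/0.5500 = 0.5818
Terminal stock prices: S_uuu = 296.6, S_uud = 171.1, S_udd = 98.72, S_ddd = 56.95
Terminal payoffs (S − K): max(170.6, 0) = 170.6, max(45.11, 0) = 45.11, max(-27.28, 0) = 0, max(-69.05, 0) = 0
Node uu (S = 228.2): V_uu = 1/1.07·[0.5818·170.5950 + 0.4182·45.1125] = 110.3930
Node ud (S = 131.6): V_ud = 1/1.07·[0.5818·45.1125 + 0.4182·0.0000] = 24.5302
Node dd (S = 75.94): V_dd = 1/1.07·[0.5818·0.0000 + 0.4182·0.0000] = 0.0000
Node u (S = 175.5): V_u = 1/1.07·[0.5818·110.3930 + 0.4182·24.5302] = 69.6138
Node d (S = 101.2): V_d = 1/1.07·[0.5818·24.5302 + 0.4182·0.0000] = 13.3384
Node 0 (S = 135): V_0 = 1/1.07·[0.5818·69.6138 + 0.4182·13.3384] = 43.0658

$43.07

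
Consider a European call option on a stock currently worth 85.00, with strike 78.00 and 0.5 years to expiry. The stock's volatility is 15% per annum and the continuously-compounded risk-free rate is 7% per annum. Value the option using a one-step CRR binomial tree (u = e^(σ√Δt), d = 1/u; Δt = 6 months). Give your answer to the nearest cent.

10.22

CRR parameters: u = e^(σ√Δt) = e^(0.15·√0.5) = 1.1119, d = 1/u = 0.8994
Per-period rate: rΔt = 0.07·0.5 = 0.035, so R = e^0.035 = 1.0356
Risk-neutral probability p = (e^0.035 − 0.8994)/(1.1119 − 0.8994) = 0.1363/0.2125 = 0.6411
Terminal stock prices: S_u = 94.51, S_d = 76.45
Terminal payoffs (S − K): max(16.51, 0) = 16.51, max(-1.554, 0) = 0
Node 0 (S = 85): V_0 = e^(−0.035)·[0.6411·16.5111 + 0.3589·0.0000] = 10.2213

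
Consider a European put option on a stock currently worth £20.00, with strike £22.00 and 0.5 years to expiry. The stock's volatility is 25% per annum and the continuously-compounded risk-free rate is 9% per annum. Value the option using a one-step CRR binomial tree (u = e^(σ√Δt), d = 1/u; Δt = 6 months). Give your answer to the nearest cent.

CRR parameters: u = e^(σ√Δt) = e^(0.25·√0.5) = 1.1934, d = 1/u = 0.8380
Per-period rate: rΔt = 0.09·0.5 = 0.045, so R = e^0.045 = 1.0460
Risk-neutral probability p = (e^0.045 − 0.8380)/(1.1934 − 0.8380) = 0.2081/0.3554 = 0.5854
Terminal stock prices: S_u = 23.87, S_d = 16.76
Terminal payoffs (K − S): max(-1.867, 0) = 0, max(5.241, 0) = 5.241
Node 0 (S = 20): V_0 = e^(−0.045)·[0.5854·0.0000 + 0.4146·5.2407] = 2.0770

£2.08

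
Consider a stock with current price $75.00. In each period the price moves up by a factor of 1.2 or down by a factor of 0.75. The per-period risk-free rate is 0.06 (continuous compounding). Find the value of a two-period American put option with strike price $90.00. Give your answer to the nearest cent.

$15.00

Risk-neutral probability p = (e^0.06 − 0.75)/(1.2 − 0.75) = 0.3118/0.4500 = 0.6930
Terminal stock prices: S_uu = 108, S_ud = 67.5, S_dd = 42.19
Terminal payoffs (K − S): max(-18, 0) = 0, max(22.5, 0) = 22.5, max(47.81, 0) = 47.81
Node u (S = 90): continuation = e^(−0.06)·[0.6930·0.0000 + 0.3070·22.5000] = 6.5059; exercise value = 0.0000 ≤ continuation, so V_u = 6.5059
Node d (S = 56.25): continuation = e^(−0.06)·[0.6930·22.5000 + 0.3070·47.8125] = 28.5088; exercise value = 33.7500 > continuation, so V_d = 33.7500 (exercise)
Node 0 (S = 75): continuation = e^(−0.06)·[0.6930·6.5059 + 0.3070·33.7500] = 14.0046; exercise value = 15.0000 > continuation, so V_0 = 15.0000 (exercise)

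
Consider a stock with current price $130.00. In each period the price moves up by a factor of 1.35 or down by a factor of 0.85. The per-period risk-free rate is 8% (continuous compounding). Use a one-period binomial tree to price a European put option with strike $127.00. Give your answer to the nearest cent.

$8.12

Risk-neutral probability p = (e^0.08 − 0.85)/(1.35 − 0.85) = 0.2333/0.5000 = 0.4666
Terminal stock prices: S_u = 175.5, S_d = 110.5
Terminal payoffs (K − S): max(-48.5, 0) = 0, max(16.5, 0) = 16.5
Node 0 (S = 130): V_0 = e^(−0.08)·[0.4666·0.0000 + 0.5334·16.5000] = 8.1248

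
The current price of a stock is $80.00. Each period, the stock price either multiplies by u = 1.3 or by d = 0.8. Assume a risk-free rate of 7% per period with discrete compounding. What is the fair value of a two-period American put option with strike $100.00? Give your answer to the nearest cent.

Risk-neutral probability p = (1 + 0.07 − 0.8)/(1.3 − 0.8) = 0.2700/0.5000 = 0.5400
Terminal stock prices: S_uu = 135.2, S_ud = 83.2, S_dd = 51.2
Terminal payoffs (K − S): max(-35.2, 0) = 0, max(16.8, 0) = 16.8, max(48.8, 0) = 48.8
Node u (S = 104): continuation = 1/1.07·[0.5400·0.0000 + 0.4600·16.8000] = 7.2224; exercise value = 0.0000 ≤ continuation, so V_u = 7.2224
Node d (S = 64): continuation = 1/1.07·[0.5400·16.8000 + 0.4600·48.8000] = 29.4579; exercise value = 36.0000 > continuation, so V_d = 36.0000 (exercise)
Node 0 (S = 80): continuation = 1/1.07·[0.5400·7.2224 + 0.4600·36.0000] = 19.1216; exercise value = 20.0000 > continuation, so V_0 = 20.0000 (exercise)

$20.00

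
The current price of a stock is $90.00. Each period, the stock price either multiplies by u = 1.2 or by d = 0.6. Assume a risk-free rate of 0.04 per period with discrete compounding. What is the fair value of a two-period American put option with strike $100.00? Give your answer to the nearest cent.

Risk-neutral probability p = (1 + 0.04 − 0.6)/(1.2 − 0.6) = 0.4400/0.6000 = 0.7333
Terminal stock prices: S_uu = 129.6, S_ud = 64.8, S_dd = 32.4
Terminal payoffs (K − S): max(-29.6, 0) = 0, max(35.2, 0) = 35.2, max(67.6, 0) = 67.6
Node u (S = 108): continuation = 1/1.04·[0.7333·0.0000 + 0.2667·35.2000] = 9.0256; exercise value = 0.0000 ≤ continuation, so V_u = 9.0256
Node d (S = 54): continuation = 1/1.04·[0.7333·35.2000 + 0.2667·67.6000] = 42.1538; exercise value = 46.0000 > continuation, so V_d = 46.0000 (exercise)
Node 0 (S = 90): continuation = 1/1.04·[0.7333·9.0256 + 0.2667·46.0000] = 18.1591; exercise value = 10.0000 ≤ continuation, so V_0 = 18.1591

$18.16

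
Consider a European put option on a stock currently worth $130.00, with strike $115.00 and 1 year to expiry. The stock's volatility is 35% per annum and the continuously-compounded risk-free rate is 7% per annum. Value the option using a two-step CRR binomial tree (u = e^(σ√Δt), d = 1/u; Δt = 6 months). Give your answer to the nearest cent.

$8.01

CRR parameters: u = e^(σ√Δt) = e^(0.35·√0.5) = 1.2808, d = 1/u = 0.7808
Per-period rate: rΔt = 0.07·0.5 = 0.035, so R = e^0.035 = 1.0356
Risk-neutral probability p = (e^0.035 − 0.7808)/(1.2808 − 0.7808) = 0.2549/0.5000 = 0.5097
Terminal stock prices: S_uu = 213.3, S_ud = 130, S_dd = 79.25
Terminal payoffs (K − S): max(-98.26, 0) = 0, max(-15, 0) = 0, max(35.75, 0) = 35.75
Node u (S = 166.5): V_u = e^(−0.035)·[0.5097·0.0000 + 0.4903·0.0000] = 0.0000
Node d (S = 101.5): V_d = e^(−0.035)·[0.5097·0.0000 + 0.4903·35.7538] = 16.9280
Node 0 (S = 130): V_0 = e^(−0.035)·[0.5097·0.0000 + 0.4903·16.9280] = 8.0147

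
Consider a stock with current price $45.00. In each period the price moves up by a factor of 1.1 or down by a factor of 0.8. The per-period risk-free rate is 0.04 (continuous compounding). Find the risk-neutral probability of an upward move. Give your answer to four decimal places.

p = 0.8027

Risk-neutral probability p = (e^0.04 − 0.8)/(1.1 − 0.8) = 0.2408/0.3000 = 0.8027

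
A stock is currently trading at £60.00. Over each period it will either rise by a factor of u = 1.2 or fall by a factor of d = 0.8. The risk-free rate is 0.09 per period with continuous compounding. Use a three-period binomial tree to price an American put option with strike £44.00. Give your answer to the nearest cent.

Risk-neutral probability p = (e^0.09 − 0.8)/(1.2 − 0.8) = 0.2942/0.4000 = 0.7354
Terminal stock prices: S_uuu = 103.7, S_uud = 69.12, S_udd = 46.08, S_ddd = 30.72
Terminal payoffs (K − S): max(-59.68, 0) = 0, max(-25.12, 0) = 0, max(-2.08, 0) = 0, max(13.28, 0) = 13.28
Node uu (S = 86.4): continuation = e^(−0.09)·[0.7354·0.0000 + 0.2646·0.0000] = 0.0000; exercise value = 0.0000 ≤ continuation, so V_uu = 0.0000
Node ud (S = 57.6): continuation = e^(−0.09)·[0.7354·0.0000 + 0.2646·0.0000] = 0.0000; exercise value = 0.0000 ≤ continuation, so V_ud = 0.0000
Node dd (S = 38.4): continuation = e^(−0.09)·[0.7354·0.0000 + 0.2646·13.2800] = 3.2110; exercise value = 5.6000 > continuation, so V_dd = 5.6000 (exercise)
Node u (S = 72): continuation = e^(−0.09)·[0.7354·0.0000 + 0.2646·0.0000] = 0.0000; exercise value = 0.0000 ≤ continuation, so V_u = 0.0000
Node d (S = 48): continuation = e^(−0.09)·[0.7354·0.0000 + 0.2646·5.6000] = 1.3540; exercise value = 0.0000 ≤ continuation, so V_d = 1.3540
Node 0 (S = 60): continuation = e^(−0.09)·[0.7354·0.0000 + 0.2646·1.3540] = 0.3274; exercise value = 0.0000 ≤ continuation, so V_0 = 0.3274

£0.33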